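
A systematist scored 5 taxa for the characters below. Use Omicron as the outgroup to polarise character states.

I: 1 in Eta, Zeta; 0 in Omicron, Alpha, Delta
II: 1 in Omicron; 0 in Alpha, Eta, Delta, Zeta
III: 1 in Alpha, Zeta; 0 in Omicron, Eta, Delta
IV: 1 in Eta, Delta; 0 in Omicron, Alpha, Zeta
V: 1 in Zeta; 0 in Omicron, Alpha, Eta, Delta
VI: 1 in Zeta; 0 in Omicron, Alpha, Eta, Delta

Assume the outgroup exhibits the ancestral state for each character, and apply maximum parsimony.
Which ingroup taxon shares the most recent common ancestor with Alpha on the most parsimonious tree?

Character polarity is set by the outgroup: the derived state is whichever differs from the outgroup's state, so for II the derived state is '0', and for the remaining characters it is '1'.
I groups Eta and Zeta, which is incompatible with the clades supported by the remaining characters; treating it as convergent (homoplasy) costs fewer steps than any alternative tree.
II (derived state '0') is shared by all ingroup taxa — unites the whole ingroup.
Only Alpha and Zeta show the derived state '1' for III, supporting them as a clade.
IV (derived state '1') is shared by Delta and Eta — a synapomorphy uniting that clade.
V: derived state '1' in Zeta only — an autapomorphy, so it tells us nothing about relationships among taxa.
VI: derived state '1' in Zeta only — an autapomorphy, so it tells us nothing about relationships among taxa.
Most parsimonious ingroup topology: ((Alpha,Zeta),(Eta,Delta)).
Alpha and Zeta form a cherry on this tree, so they are sister taxa.

Zeta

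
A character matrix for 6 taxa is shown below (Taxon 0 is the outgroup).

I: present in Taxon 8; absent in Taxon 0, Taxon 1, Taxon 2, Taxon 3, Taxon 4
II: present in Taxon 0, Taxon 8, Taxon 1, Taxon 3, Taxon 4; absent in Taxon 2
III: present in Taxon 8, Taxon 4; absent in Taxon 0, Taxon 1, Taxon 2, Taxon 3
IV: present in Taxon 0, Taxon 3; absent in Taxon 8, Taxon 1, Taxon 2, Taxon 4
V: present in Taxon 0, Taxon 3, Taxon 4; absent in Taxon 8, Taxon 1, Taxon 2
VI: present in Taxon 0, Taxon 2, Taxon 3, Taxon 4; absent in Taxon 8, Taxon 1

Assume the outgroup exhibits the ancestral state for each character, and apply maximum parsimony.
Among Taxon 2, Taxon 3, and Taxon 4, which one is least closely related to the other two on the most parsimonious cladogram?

Character polarity is set by the outgroup: the derived state is whichever differs from the outgroup's state, so for II, IV, V, VI the derived state is 'absent', and for the remaining characters it is 'present'.
I (derived state 'present') is unique to Taxon 8 (autapomorphy; uninformative for grouping).
II (derived state 'absent') is unique to Taxon 2 (autapomorphy; uninformative for grouping).
III groups Taxon 4 and Taxon 8, which is incompatible with the clades supported by the remaining characters; treating it as convergent (homoplasy) costs fewer steps than any alternative tree.
Only Taxon 1, Taxon 2, Taxon 4, and Taxon 8 show the derived state 'absent' for IV, supporting them as a clade.
V (derived state 'absent') is shared by Taxon 1, Taxon 2, and Taxon 8 — a synapomorphy uniting that clade.
VI (derived state 'absent') is shared by Taxon 1 and Taxon 8 — a synapomorphy uniting that clade.
Most parsimonious ingroup topology: ((((Taxon 8,Taxon 1),Taxon 2),Taxon 4),Taxon 3).
Taxon 4 and Taxon 2 share a more recent common ancestor with each other than either does with Taxon 3, so Taxon 3 is the least closely related of the three.

Taxon 3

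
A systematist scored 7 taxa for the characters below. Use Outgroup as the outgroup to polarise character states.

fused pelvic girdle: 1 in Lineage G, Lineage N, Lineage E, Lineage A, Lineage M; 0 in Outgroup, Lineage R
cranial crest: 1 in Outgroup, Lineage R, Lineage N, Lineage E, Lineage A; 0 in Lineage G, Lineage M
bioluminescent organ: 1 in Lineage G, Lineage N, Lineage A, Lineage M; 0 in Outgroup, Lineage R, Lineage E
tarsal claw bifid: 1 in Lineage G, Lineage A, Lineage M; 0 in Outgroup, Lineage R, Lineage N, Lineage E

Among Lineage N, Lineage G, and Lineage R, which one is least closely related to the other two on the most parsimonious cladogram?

Lineage R

Character polarity is set by the outgroup: the derived state is whichever differs from the outgroup's state, so for cranial crest the derived state is '0', and for the remaining characters it is '1'.
fused pelvic girdle: derived state '1' in Lineage A, Lineage E, Lineage G, Lineage M, and Lineage N only — synapomorphy for {Lineage A, Lineage E, Lineage G, Lineage M, Lineage N}.
cranial crest (derived state '0') is shared by Lineage G and Lineage M — a synapomorphy uniting that clade.
bioluminescent organ: derived state '1' in Lineage A, Lineage G, Lineage M, and Lineage N only — synapomorphy for {Lineage A, Lineage G, Lineage M, Lineage N}.
tarsal claw bifid (derived state '1') is shared by Lineage A, Lineage G, and Lineage M — a synapomorphy uniting that clade.
Most parsimonious ingroup topology: (Lineage R,((((Lineage G,Lineage M),Lineage A),Lineage N),Lineage E)).
Lineage N and Lineage G share a more recent common ancestor with each other than either does with Lineage R, so Lineage R is the least closely related of the three.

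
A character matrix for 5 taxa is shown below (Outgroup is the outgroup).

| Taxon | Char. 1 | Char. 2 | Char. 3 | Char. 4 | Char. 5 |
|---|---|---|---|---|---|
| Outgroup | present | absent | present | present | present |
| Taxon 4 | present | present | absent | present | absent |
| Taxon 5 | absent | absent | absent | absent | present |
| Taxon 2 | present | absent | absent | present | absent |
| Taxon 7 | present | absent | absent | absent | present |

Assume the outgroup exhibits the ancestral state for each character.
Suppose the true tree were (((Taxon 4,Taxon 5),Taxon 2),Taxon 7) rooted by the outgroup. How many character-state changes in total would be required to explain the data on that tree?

7

Map each character onto (((Taxon 4,Taxon 5),Taxon 2),Taxon 7) (rooted by Outgroup) and count the minimum state changes it requires (Fitch parsimony):
Char. 1: 1; Char. 2: 1; Char. 3: 1; Char. 4: 2; Char. 5: 2.
Total tree length = 7.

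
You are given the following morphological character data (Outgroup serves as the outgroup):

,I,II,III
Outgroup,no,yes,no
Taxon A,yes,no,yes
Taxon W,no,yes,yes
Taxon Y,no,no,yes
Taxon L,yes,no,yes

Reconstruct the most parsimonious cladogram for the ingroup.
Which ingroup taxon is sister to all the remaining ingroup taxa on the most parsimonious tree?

Character polarity is set by the outgroup: the derived state is whichever differs from the outgroup's state, so for II the derived state is 'no', and for the remaining characters it is 'yes'.
I: derived state 'yes' in Taxon A and Taxon L only — synapomorphy for {Taxon A, Taxon L}.
Only Taxon A, Taxon L, and Taxon Y show the derived state 'no' for II, supporting them as a clade.
III (derived state 'yes') is shared by all ingroup taxa — unites the whole ingroup.
Most parsimonious ingroup topology: (((Taxon A,Taxon L),Taxon Y),Taxon W).
Taxon W is sister to the clade containing all other ingroup taxa, so it is the earliest-diverging (most basal) ingroup lineage.

Taxon W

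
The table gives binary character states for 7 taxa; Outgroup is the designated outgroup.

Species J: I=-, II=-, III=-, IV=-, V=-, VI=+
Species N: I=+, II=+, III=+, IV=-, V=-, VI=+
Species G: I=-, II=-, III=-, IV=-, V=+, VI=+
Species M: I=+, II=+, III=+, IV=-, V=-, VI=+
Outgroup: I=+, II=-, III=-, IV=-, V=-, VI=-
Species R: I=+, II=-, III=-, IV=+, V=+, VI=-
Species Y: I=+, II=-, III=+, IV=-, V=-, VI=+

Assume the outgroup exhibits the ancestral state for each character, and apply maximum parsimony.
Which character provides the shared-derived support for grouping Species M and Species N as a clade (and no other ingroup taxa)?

Character polarity is set by the outgroup: the derived state is whichever differs from the outgroup's state, so for I the derived state is '-', and for the remaining characters it is '+'.
I (derived state '-') is shared by Species G and Species J — a synapomorphy uniting that clade.
II: derived state '+' in Species M and Species N only — synapomorphy for {Species M, Species N}.
Only Species M, Species N, and Species Y show the derived state '+' for III, supporting them as a clade.
IV: derived state '+' in Species R only — an autapomorphy, so it tells us nothing about relationships among taxa.
V groups Species G and Species R, which is incompatible with the clades supported by the remaining characters; treating it as convergent (homoplasy) costs fewer steps than any alternative tree.
VI (derived state '+') is shared by Species G, Species J, Species M, Species N, and Species Y — a synapomorphy uniting that clade.
Most parsimonious ingroup topology: ((((Species N,Species M),Species Y),(Species J,Species G)),Species R).
The clade {Species M, Species N} is supported by II: its derived state '+' occurs in exactly those taxa and in no other taxon (including the outgroup).

II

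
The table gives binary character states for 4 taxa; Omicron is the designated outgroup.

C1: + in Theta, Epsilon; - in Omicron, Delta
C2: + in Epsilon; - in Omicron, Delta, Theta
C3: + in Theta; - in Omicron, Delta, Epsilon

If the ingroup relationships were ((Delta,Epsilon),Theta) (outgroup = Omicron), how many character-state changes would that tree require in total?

4

Map each character onto ((Delta,Epsilon),Theta) (rooted by Omicron) and count the minimum state changes it requires (Fitch parsimony):
C1: 2; C2: 1; C3: 1.
Total tree length = 4.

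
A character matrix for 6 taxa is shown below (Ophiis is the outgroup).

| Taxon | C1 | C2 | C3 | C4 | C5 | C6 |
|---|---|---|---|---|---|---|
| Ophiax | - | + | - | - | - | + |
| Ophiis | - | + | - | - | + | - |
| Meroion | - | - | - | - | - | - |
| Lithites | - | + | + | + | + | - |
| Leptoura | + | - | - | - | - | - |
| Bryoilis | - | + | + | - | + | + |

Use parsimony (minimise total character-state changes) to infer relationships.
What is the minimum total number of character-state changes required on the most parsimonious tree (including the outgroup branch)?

Character polarity is set by the outgroup: the derived state is whichever differs from the outgroup's state, so for C2, C5 the derived state is '-', and for the remaining characters it is '+'.
C1: derived state '+' in Leptoura only — an autapomorphy, so it tells us nothing about relationships among taxa.
C2: derived state '-' in Leptoura and Meroion only — synapomorphy for {Leptoura, Meroion}.
Only Bryoilis and Lithites show the derived state '+' for C3, supporting them as a clade.
C4: derived state '+' in Lithites only — an autapomorphy, so it tells us nothing about relationships among taxa.
Only Leptoura, Meroion, and Ophiax show the derived state '-' for C5, supporting them as a clade.
C6 (state '+') occurs in Bryoilis and Ophiax but conflicts with the nesting implied by the other characters — most parsimoniously interpreted as homoplasy.
Most parsimonious ingroup topology: ((Ophiax,(Meroion,Leptoura)),(Bryoilis,Lithites)).
Changes per character on this tree: C1: 1; C2: 1; C3: 1; C4: 1; C5: 1; C6: 2.
Total = 7.

7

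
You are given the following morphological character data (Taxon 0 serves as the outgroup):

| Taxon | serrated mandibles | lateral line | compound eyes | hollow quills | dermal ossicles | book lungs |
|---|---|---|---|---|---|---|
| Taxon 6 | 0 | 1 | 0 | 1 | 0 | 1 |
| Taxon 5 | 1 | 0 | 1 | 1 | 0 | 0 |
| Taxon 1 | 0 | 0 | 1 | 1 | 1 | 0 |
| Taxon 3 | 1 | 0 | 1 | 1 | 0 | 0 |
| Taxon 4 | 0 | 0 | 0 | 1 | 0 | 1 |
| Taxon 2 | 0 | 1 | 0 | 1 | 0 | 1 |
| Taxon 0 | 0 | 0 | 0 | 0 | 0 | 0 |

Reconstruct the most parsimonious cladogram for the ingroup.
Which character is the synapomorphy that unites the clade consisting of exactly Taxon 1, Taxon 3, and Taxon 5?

compound eyes

The outgroup has state '0' for every character, so '1' is the derived state throughout.
serrated mandibles: derived state '1' in Taxon 3 and Taxon 5 only — synapomorphy for {Taxon 3, Taxon 5}.
Only Taxon 2 and Taxon 6 show the derived state '1' for lateral line, supporting them as a clade.
Only Taxon 1, Taxon 3, and Taxon 5 show the derived state '1' for compound eyes, supporting them as a clade.
hollow quills (derived state '1') is shared by all ingroup taxa — unites the whole ingroup.
dermal ossicles: derived state '1' in Taxon 1 only — an autapomorphy, so it tells us nothing about relationships among taxa.
book lungs (derived state '1') is shared by Taxon 2, Taxon 4, and Taxon 6 — a synapomorphy uniting that clade.
Most parsimonious ingroup topology: (((Taxon 6,Taxon 2),Taxon 4),(Taxon 1,(Taxon 3,Taxon 5))).
The clade {Taxon 1, Taxon 3, Taxon 5} is supported by compound eyes: its derived state '1' occurs in exactly those taxa and in no other taxon (including the outgroup).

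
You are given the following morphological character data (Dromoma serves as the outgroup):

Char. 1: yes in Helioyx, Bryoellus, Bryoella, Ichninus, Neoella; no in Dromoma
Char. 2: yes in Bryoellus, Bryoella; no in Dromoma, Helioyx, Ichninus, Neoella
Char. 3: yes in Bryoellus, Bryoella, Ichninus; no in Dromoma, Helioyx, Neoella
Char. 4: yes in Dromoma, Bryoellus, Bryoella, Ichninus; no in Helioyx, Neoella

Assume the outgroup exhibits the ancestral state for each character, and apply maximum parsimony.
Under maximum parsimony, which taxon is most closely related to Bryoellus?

Bryoella

Character polarity is set by the outgroup: the derived state is whichever differs from the outgroup's state, so for Char. 4 the derived state is 'no', and for the remaining characters it is 'yes'.
Char. 1 (derived state 'yes') is shared by all ingroup taxa — unites the whole ingroup.
Char. 2 (derived state 'yes') is shared by Bryoella and Bryoellus — a synapomorphy uniting that clade.
Char. 3 (derived state 'yes') is shared by Bryoella, Bryoellus, and Ichninus — a synapomorphy uniting that clade.
Char. 4: derived state 'no' in Helioyx and Neoella only — synapomorphy for {Helioyx, Neoella}.
Most parsimonious ingroup topology: ((Helioyx,Neoella),((Bryoellus,Bryoella),Ichninus)).
Bryoellus and Bryoella form a cherry on this tree, so they are sister taxa.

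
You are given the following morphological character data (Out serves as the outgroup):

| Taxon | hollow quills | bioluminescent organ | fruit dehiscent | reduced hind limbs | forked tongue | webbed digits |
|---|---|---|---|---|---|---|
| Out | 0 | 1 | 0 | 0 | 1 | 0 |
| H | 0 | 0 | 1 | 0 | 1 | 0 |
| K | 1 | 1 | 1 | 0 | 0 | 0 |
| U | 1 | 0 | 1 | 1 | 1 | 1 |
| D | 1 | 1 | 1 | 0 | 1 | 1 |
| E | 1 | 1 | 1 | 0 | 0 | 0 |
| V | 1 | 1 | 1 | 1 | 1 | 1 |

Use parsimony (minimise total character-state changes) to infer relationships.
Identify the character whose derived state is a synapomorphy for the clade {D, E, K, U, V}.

hollow quills

Character polarity is set by the outgroup: the derived state is whichever differs from the outgroup's state, so for bioluminescent organ, forked tongue the derived state is '0', and for the remaining characters it is '1'.
hollow quills: derived state '1' in D, E, K, U, and V only — synapomorphy for {D, E, K, U, V}.
bioluminescent organ (state '0') occurs in H and U but conflicts with the nesting implied by the other characters — most parsimoniously interpreted as homoplasy.
fruit dehiscent (derived state '1') is shared by all ingroup taxa — unites the whole ingroup.
Only U and V show the derived state '1' for reduced hind limbs, supporting them as a clade.
forked tongue (derived state '0') is shared by E and K — a synapomorphy uniting that clade.
Only D, U, and V show the derived state '1' for webbed digits, supporting them as a clade.
Most parsimonious ingroup topology: (H,((K,E),((U,V),D))).
The clade {D, E, K, U, V} is supported by hollow quills: its derived state '1' occurs in exactly those taxa and in no other taxon (including the outgroup).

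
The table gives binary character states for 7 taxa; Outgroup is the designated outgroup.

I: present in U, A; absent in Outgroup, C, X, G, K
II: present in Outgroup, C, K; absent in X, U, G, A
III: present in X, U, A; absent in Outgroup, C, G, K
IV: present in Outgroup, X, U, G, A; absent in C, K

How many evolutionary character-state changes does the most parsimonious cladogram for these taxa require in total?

4

Character polarity is set by the outgroup: the derived state is whichever differs from the outgroup's state, so for II, IV the derived state is 'absent', and for the remaining characters it is 'present'.
I: derived state 'present' in A and U only — synapomorphy for {A, U}.
II (derived state 'absent') is shared by A, G, U, and X — a synapomorphy uniting that clade.
III: derived state 'present' in A, U, and X only — synapomorphy for {A, U, X}.
IV (derived state 'absent') is shared by C and K — a synapomorphy uniting that clade.
Most parsimonious ingroup topology: ((C,K),((X,(U,A)),G)).
Changes per character on this tree: I: 1; II: 1; III: 1; IV: 1.
Total = 4.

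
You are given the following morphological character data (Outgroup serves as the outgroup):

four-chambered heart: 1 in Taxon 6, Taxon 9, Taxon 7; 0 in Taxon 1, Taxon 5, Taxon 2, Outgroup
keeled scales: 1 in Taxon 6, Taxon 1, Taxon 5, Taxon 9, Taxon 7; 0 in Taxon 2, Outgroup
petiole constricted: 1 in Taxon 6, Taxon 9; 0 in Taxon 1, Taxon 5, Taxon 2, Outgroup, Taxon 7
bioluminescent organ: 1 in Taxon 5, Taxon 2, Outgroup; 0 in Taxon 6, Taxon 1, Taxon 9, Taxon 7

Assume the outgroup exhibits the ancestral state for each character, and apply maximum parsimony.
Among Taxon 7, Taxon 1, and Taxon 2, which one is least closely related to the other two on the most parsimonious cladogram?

Taxon 2

Character polarity is set by the outgroup: the derived state is whichever differs from the outgroup's state, so for bioluminescent organ the derived state is '0', and for the remaining characters it is '1'.
Only Taxon 6, Taxon 7, and Taxon 9 show the derived state '1' for four-chambered heart, supporting them as a clade.
Only Taxon 1, Taxon 5, Taxon 6, Taxon 7, and Taxon 9 show the derived state '1' for keeled scales, supporting them as a clade.
petiole constricted (derived state '1') is shared by Taxon 6 and Taxon 9 — a synapomorphy uniting that clade.
Only Taxon 1, Taxon 6, Taxon 7, and Taxon 9 show the derived state '0' for bioluminescent organ, supporting them as a clade.
Most parsimonious ingroup topology: ((Taxon 5,(((Taxon 6,Taxon 9),Taxon 7),Taxon 1)),Taxon 2).
Taxon 7 and Taxon 1 share a more recent common ancestor with each other than either does with Taxon 2, so Taxon 2 is the least closely related of the three.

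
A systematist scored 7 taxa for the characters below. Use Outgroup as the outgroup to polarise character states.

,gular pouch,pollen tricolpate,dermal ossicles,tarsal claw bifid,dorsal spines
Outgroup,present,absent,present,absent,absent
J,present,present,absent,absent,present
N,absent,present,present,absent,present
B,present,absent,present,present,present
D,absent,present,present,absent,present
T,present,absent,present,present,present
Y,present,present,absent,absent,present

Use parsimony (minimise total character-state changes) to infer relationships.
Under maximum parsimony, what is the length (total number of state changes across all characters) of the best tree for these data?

5

Character polarity is set by the outgroup: the derived state is whichever differs from the outgroup's state, so for gular pouch, dermal ossicles the derived state is 'absent', and for the remaining characters it is 'present'.
Only D and N show the derived state 'absent' for gular pouch, supporting them as a clade.
pollen tricolpate: derived state 'present' in D, J, N, and Y only — synapomorphy for {D, J, N, Y}.
Only J and Y show the derived state 'absent' for dermal ossicles, supporting them as a clade.
tarsal claw bifid (derived state 'present') is shared by B and T — a synapomorphy uniting that clade.
All ingroup taxa share the derived state 'present' for dorsal spines; it defines the ingroup but does not resolve relationships within it.
Most parsimonious ingroup topology: (((J,Y),(N,D)),(B,T)).
Changes per character on this tree: gular pouch: 1; pollen tricolpate: 1; dermal ossicles: 1; tarsal claw bifid: 1; dorsal spines: 1.
Total = 5.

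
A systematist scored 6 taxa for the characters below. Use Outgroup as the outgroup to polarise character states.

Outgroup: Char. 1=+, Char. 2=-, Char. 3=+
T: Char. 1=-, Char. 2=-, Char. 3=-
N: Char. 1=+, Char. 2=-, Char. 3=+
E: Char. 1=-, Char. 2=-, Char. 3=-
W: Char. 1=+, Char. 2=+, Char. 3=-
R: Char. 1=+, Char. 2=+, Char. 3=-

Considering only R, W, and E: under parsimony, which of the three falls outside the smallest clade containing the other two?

E

Character polarity is set by the outgroup: the derived state is whichever differs from the outgroup's state, so for Char. 1, Char. 3 the derived state is '-', and for the remaining characters it is '+'.
Only E and T show the derived state '-' for Char. 1, supporting them as a clade.
Char. 2 (derived state '+') is shared by R and W — a synapomorphy uniting that clade.
Only E, R, T, and W show the derived state '-' for Char. 3, supporting them as a clade.
Most parsimonious ingroup topology: (((T,E),(W,R)),N).
R and W share a more recent common ancestor with each other than either does with E, so E is the least closely related of the three.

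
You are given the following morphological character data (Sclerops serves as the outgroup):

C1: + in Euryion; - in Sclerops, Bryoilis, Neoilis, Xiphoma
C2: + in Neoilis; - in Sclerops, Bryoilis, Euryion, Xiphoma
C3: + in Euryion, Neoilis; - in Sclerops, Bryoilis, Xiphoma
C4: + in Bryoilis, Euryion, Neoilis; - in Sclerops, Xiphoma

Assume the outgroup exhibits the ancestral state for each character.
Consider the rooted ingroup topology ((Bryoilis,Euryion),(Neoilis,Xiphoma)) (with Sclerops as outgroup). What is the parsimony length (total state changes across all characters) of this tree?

Map each character onto ((Bryoilis,Euryion),(Neoilis,Xiphoma)) (rooted by Sclerops) and count the minimum state changes it requires (Fitch parsimony):
C1: 1; C2: 1; C3: 2; C4: 2.
Total tree length = 6.

6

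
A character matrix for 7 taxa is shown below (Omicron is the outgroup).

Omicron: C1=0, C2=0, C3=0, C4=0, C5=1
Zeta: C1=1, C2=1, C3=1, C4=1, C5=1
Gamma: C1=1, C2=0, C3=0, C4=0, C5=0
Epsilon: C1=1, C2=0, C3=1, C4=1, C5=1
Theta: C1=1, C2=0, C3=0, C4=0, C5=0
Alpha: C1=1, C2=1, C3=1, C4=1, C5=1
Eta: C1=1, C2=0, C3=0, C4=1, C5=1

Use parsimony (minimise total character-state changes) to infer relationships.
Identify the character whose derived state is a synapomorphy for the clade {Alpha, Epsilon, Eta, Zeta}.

C4

Character polarity is set by the outgroup: the derived state is whichever differs from the outgroup's state, so for C5 the derived state is '0', and for the remaining characters it is '1'.
C1 (derived state '1') is shared by all ingroup taxa — unites the whole ingroup.
C2: derived state '1' in Alpha and Zeta only — synapomorphy for {Alpha, Zeta}.
Only Alpha, Epsilon, and Zeta show the derived state '1' for C3, supporting them as a clade.
C4 (derived state '1') is shared by Alpha, Epsilon, Eta, and Zeta — a synapomorphy uniting that clade.
C5: derived state '0' in Gamma and Theta only — synapomorphy for {Gamma, Theta}.
Most parsimonious ingroup topology: ((((Zeta,Alpha),Epsilon),Eta),(Gamma,Theta)).
The clade {Alpha, Epsilon, Eta, Zeta} is supported by C4: its derived state '1' occurs in exactly those taxa and in no other taxon (including the outgroup).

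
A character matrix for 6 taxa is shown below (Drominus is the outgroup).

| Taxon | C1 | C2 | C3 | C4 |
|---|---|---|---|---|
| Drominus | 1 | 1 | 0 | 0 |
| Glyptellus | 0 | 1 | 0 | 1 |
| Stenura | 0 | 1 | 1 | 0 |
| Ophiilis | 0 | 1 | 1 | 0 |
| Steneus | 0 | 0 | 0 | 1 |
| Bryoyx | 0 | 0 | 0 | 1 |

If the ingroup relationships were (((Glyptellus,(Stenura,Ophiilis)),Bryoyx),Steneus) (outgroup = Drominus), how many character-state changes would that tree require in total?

6

Map each character onto (((Glyptellus,(Stenura,Ophiilis)),Bryoyx),Steneus) (rooted by Drominus) and count the minimum state changes it requires (Fitch parsimony):
C1: 1; C2: 2; C3: 1; C4: 2.
Total tree length = 6.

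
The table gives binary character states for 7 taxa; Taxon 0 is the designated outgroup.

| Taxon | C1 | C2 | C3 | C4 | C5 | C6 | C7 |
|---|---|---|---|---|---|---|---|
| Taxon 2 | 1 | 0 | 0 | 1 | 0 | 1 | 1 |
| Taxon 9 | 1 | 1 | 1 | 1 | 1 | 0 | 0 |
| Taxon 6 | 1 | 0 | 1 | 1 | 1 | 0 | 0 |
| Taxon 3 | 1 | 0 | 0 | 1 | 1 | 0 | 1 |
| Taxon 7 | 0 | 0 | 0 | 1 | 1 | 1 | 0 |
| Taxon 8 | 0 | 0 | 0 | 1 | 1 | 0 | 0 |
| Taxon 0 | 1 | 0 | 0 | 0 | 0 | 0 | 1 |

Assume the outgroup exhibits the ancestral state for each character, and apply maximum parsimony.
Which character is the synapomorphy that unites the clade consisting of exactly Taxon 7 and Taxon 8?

C1

Character polarity is set by the outgroup: the derived state is whichever differs from the outgroup's state, so for C1, C7 the derived state is '0', and for the remaining characters it is '1'.
C1 (derived state '0') is shared by Taxon 7 and Taxon 8 — a synapomorphy uniting that clade.
C2: derived state '1' in Taxon 9 only — an autapomorphy, so it tells us nothing about relationships among taxa.
C3 (derived state '1') is shared by Taxon 6 and Taxon 9 — a synapomorphy uniting that clade.
C4 (derived state '1') is shared by all ingroup taxa — unites the whole ingroup.
Only Taxon 3, Taxon 6, Taxon 7, Taxon 8, and Taxon 9 show the derived state '1' for C5, supporting them as a clade.
C6 groups Taxon 2 and Taxon 7, which is incompatible with the clades supported by the remaining characters; treating it as convergent (homoplasy) costs fewer steps than any alternative tree.
C7: derived state '0' in Taxon 6, Taxon 7, Taxon 8, and Taxon 9 only — synapomorphy for {Taxon 6, Taxon 7, Taxon 8, Taxon 9}.
Most parsimonious ingroup topology: ((Taxon 3,((Taxon 6,Taxon 9),(Taxon 7,Taxon 8))),Taxon 2).
The clade {Taxon 7, Taxon 8} is supported by C1: its derived state '0' occurs in exactly those taxa and in no other taxon (including the outgroup).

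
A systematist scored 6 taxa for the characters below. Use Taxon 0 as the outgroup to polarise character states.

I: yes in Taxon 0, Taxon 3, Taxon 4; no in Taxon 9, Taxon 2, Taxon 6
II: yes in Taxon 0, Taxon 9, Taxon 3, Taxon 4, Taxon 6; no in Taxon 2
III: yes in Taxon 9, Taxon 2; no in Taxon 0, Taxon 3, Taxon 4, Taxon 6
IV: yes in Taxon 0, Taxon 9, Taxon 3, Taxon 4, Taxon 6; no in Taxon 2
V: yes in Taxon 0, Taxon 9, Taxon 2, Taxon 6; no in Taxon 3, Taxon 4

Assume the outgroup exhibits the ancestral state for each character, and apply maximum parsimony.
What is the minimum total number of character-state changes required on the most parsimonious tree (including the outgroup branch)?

5

Character polarity is set by the outgroup: the derived state is whichever differs from the outgroup's state, so for I, II, IV, V the derived state is 'no', and for the remaining characters it is 'yes'.
Only Taxon 2, Taxon 6, and Taxon 9 show the derived state 'no' for I, supporting them as a clade.
II: derived state 'no' in Taxon 2 only — an autapomorphy, so it tells us nothing about relationships among taxa.
Only Taxon 2 and Taxon 9 show the derived state 'yes' for III, supporting them as a clade.
IV (derived state 'no') is unique to Taxon 2 (autapomorphy; uninformative for grouping).
V: derived state 'no' in Taxon 3 and Taxon 4 only — synapomorphy for {Taxon 3, Taxon 4}.
Most parsimonious ingroup topology: (((Taxon 9,Taxon 2),Taxon 6),(Taxon 3,Taxon 4)).
Changes per character on this tree: I: 1; II: 1; III: 1; IV: 1; V: 1.
Total = 5.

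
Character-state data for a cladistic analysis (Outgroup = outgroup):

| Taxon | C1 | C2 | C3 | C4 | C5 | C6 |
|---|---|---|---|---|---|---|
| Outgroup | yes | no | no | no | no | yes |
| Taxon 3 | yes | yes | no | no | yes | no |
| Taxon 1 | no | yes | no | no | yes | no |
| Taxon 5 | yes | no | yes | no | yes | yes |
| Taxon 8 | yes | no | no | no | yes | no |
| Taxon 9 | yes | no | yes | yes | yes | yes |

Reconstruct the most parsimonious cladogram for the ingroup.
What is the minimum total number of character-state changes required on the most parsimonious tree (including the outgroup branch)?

6

Character polarity is set by the outgroup: the derived state is whichever differs from the outgroup's state, so for C1, C6 the derived state is 'no', and for the remaining characters it is 'yes'.
C1: derived state 'no' in Taxon 1 only — an autapomorphy, so it tells us nothing about relationships among taxa.
C2 (derived state 'yes') is shared by Taxon 1 and Taxon 3 — a synapomorphy uniting that clade.
C3 (derived state 'yes') is shared by Taxon 5 and Taxon 9 — a synapomorphy uniting that clade.
C4: derived state 'yes' in Taxon 9 only — an autapomorphy, so it tells us nothing about relationships among taxa.
All ingroup taxa share the derived state 'yes' for C5; it defines the ingroup but does not resolve relationships within it.
C6 (derived state 'no') is shared by Taxon 1, Taxon 3, and Taxon 8 — a synapomorphy uniting that clade.
Most parsimonious ingroup topology: (((Taxon 3,Taxon 1),Taxon 8),(Taxon 5,Taxon 9)).
Changes per character on this tree: C1: 1; C2: 1; C3: 1; C4: 1; C5: 1; C6: 1.
Total = 6.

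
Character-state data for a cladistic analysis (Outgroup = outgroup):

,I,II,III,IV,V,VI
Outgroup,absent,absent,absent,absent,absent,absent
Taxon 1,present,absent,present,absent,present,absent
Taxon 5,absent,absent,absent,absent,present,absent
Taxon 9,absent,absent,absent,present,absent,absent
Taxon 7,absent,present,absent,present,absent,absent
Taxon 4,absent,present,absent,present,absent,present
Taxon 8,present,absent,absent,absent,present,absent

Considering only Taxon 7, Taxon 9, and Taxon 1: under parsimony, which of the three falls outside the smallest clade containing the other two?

Taxon 1

The outgroup has state 'absent' for every character, so 'present' is the derived state throughout.
I (derived state 'present') is shared by Taxon 1 and Taxon 8 — a synapomorphy uniting that clade.
II (derived state 'present') is shared by Taxon 4 and Taxon 7 — a synapomorphy uniting that clade.
III: derived state 'present' in Taxon 1 only — an autapomorphy, so it tells us nothing about relationships among taxa.
IV: derived state 'present' in Taxon 4, Taxon 7, and Taxon 9 only — synapomorphy for {Taxon 4, Taxon 7, Taxon 9}.
V: derived state 'present' in Taxon 1, Taxon 5, and Taxon 8 only — synapomorphy for {Taxon 1, Taxon 5, Taxon 8}.
VI: derived state 'present' in Taxon 4 only — an autapomorphy, so it tells us nothing about relationships among taxa.
Most parsimonious ingroup topology: (((Taxon 1,Taxon 8),Taxon 5),(Taxon 9,(Taxon 7,Taxon 4))).
Taxon 9 and Taxon 7 share a more recent common ancestor with each other than either does with Taxon 1, so Taxon 1 is the least closely related of the three.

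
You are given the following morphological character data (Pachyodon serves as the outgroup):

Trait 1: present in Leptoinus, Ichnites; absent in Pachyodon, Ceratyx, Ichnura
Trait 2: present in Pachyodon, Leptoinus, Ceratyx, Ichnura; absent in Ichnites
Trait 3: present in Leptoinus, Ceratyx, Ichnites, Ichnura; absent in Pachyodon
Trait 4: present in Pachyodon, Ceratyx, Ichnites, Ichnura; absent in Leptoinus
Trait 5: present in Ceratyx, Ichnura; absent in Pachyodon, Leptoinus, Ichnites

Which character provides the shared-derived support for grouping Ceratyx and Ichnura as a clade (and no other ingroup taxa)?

Trait 5

Character polarity is set by the outgroup: the derived state is whichever differs from the outgroup's state, so for Trait 2, Trait 4 the derived state is 'absent', and for the remaining characters it is 'present'.
Only Ichnites and Leptoinus show the derived state 'present' for Trait 1, supporting them as a clade.
Trait 2 (derived state 'absent') is unique to Ichnites (autapomorphy; uninformative for grouping).
All ingroup taxa share the derived state 'present' for Trait 3; it defines the ingroup but does not resolve relationships within it.
Trait 4 (derived state 'absent') is unique to Leptoinus (autapomorphy; uninformative for grouping).
Trait 5 (derived state 'present') is shared by Ceratyx and Ichnura — a synapomorphy uniting that clade.
Most parsimonious ingroup topology: ((Leptoinus,Ichnites),(Ceratyx,Ichnura)).
The clade {Ceratyx, Ichnura} is supported by Trait 5: its derived state 'present' occurs in exactly those taxa and in no other taxon (including the outgroup).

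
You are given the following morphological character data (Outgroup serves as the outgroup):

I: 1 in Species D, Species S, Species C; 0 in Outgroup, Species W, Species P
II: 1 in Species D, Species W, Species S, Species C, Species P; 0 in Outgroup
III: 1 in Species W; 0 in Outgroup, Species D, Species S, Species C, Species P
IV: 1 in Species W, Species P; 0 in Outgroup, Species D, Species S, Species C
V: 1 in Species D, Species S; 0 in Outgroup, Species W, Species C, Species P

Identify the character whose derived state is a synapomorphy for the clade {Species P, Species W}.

The outgroup has state '0' for every character, so '1' is the derived state throughout.
I: derived state '1' in Species C, Species D, and Species S only — synapomorphy for {Species C, Species D, Species S}.
II (derived state '1') is shared by all ingroup taxa — unites the whole ingroup.
III (derived state '1') is unique to Species W (autapomorphy; uninformative for grouping).
IV: derived state '1' in Species P and Species W only — synapomorphy for {Species P, Species W}.
Only Species D and Species S show the derived state '1' for V, supporting them as a clade.
Most parsimonious ingroup topology: (((Species D,Species S),Species C),(Species W,Species P)).
The clade {Species P, Species W} is supported by IV: its derived state '1' occurs in exactly those taxa and in no other taxon (including the outgroup).

IV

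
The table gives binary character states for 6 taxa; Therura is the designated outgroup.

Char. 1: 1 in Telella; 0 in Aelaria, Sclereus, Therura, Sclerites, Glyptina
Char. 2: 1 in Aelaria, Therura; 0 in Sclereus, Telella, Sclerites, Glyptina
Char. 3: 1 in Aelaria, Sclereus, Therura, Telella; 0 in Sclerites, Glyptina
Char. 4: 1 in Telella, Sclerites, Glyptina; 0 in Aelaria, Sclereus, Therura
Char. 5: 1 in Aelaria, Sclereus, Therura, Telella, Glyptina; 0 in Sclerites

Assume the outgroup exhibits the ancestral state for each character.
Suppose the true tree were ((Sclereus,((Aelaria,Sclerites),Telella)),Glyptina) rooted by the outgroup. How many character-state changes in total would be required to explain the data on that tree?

9

Map each character onto ((Sclereus,((Aelaria,Sclerites),Telella)),Glyptina) (rooted by Therura) and count the minimum state changes it requires (Fitch parsimony):
Char. 1: 1; Char. 2: 2; Char. 3: 2; Char. 4: 3; Char. 5: 1.
Total tree length = 9.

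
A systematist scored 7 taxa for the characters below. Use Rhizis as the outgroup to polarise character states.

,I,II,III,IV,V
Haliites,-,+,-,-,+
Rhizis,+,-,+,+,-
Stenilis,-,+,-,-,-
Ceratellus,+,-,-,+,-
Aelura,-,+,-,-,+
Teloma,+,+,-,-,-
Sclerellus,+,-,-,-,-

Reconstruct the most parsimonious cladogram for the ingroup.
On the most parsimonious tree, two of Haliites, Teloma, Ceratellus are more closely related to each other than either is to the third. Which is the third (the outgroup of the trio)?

Character polarity is set by the outgroup: the derived state is whichever differs from the outgroup's state, so for I, III, IV the derived state is '-', and for the remaining characters it is '+'.
Only Aelura, Haliites, and Stenilis show the derived state '-' for I, supporting them as a clade.
Only Aelura, Haliites, Stenilis, and Teloma show the derived state '+' for II, supporting them as a clade.
III (derived state '-') is shared by all ingroup taxa — unites the whole ingroup.
IV: derived state '-' in Aelura, Haliites, Sclerellus, Stenilis, and Teloma only — synapomorphy for {Aelura, Haliites, Sclerellus, Stenilis, Teloma}.
V (derived state '+') is shared by Aelura and Haliites — a synapomorphy uniting that clade.
Most parsimonious ingroup topology: (Ceratellus,(((Stenilis,(Haliites,Aelura)),Teloma),Sclerellus)).
Haliites and Teloma share a more recent common ancestor with each other than either does with Ceratellus, so Ceratellus is the least closely related of the three.

Ceratellus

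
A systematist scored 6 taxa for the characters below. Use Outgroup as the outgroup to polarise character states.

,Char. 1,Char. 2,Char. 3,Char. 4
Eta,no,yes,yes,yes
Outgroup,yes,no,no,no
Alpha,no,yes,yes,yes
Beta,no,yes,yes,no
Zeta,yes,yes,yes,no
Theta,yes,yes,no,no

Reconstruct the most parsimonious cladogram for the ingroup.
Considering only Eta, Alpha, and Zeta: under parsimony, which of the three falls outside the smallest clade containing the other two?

Zeta

Character polarity is set by the outgroup: the derived state is whichever differs from the outgroup's state, so for Char. 1 the derived state is 'no', and for the remaining characters it is 'yes'.
Char. 1: derived state 'no' in Alpha, Beta, and Eta only — synapomorphy for {Alpha, Beta, Eta}.
Char. 2 (derived state 'yes') is shared by all ingroup taxa — unites the whole ingroup.
Only Alpha, Beta, Eta, and Zeta show the derived state 'yes' for Char. 3, supporting them as a clade.
Char. 4 (derived state 'yes') is shared by Alpha and Eta — a synapomorphy uniting that clade.
Most parsimonious ingroup topology: (Theta,(Zeta,(Beta,(Eta,Alpha)))).
Eta and Alpha share a more recent common ancestor with each other than either does with Zeta, so Zeta is the least closely related of the three.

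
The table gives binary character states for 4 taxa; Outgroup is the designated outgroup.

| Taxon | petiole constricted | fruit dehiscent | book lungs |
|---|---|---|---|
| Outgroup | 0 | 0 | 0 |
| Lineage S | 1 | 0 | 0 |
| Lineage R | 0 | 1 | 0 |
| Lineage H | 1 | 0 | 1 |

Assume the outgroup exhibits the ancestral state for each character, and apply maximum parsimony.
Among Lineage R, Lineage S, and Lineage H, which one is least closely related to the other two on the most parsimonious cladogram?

Lineage R

The outgroup has state '0' for every character, so '1' is the derived state throughout.
Only Lineage H and Lineage S show the derived state '1' for petiole constricted, supporting them as a clade.
fruit dehiscent: derived state '1' in Lineage R only — an autapomorphy, so it tells us nothing about relationships among taxa.
book lungs: derived state '1' in Lineage H only — an autapomorphy, so it tells us nothing about relationships among taxa.
Most parsimonious ingroup topology: ((Lineage S,Lineage H),Lineage R).
Lineage H and Lineage S share a more recent common ancestor with each other than either does with Lineage R, so Lineage R is the least closely related of the three.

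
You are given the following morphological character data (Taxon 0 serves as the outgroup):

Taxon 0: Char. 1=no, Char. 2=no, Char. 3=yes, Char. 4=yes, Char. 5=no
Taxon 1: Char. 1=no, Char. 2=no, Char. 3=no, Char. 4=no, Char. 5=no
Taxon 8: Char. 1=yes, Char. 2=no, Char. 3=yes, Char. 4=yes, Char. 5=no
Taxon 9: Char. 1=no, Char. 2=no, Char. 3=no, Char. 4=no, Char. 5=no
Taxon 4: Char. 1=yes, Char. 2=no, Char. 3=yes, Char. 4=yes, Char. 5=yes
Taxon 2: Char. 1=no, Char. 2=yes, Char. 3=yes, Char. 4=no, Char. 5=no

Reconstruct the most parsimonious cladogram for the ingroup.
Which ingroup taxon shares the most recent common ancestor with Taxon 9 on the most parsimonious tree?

Character polarity is set by the outgroup: the derived state is whichever differs from the outgroup's state, so for Char. 3, Char. 4 the derived state is 'no', and for the remaining characters it is 'yes'.
Only Taxon 4 and Taxon 8 show the derived state 'yes' for Char. 1, supporting them as a clade.
Char. 2: derived state 'yes' in Taxon 2 only — an autapomorphy, so it tells us nothing about relationships among taxa.
Char. 3 (derived state 'no') is shared by Taxon 1 and Taxon 9 — a synapomorphy uniting that clade.
Only Taxon 1, Taxon 2, and Taxon 9 show the derived state 'no' for Char. 4, supporting them as a clade.
Char. 5: derived state 'yes' in Taxon 4 only — an autapomorphy, so it tells us nothing about relationships among taxa.
Most parsimonious ingroup topology: (((Taxon 1,Taxon 9),Taxon 2),(Taxon 8,Taxon 4)).
Taxon 9 and Taxon 1 form a cherry on this tree, so they are sister taxa.

Taxon 1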